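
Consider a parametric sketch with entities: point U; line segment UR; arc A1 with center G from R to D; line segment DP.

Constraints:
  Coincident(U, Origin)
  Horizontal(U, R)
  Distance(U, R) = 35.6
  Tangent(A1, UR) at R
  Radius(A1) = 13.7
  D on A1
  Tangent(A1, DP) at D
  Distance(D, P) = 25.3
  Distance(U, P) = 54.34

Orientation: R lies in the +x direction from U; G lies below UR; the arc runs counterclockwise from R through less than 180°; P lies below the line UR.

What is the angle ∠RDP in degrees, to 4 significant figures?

122.4°

U is at the origin; U and R share the same y with |UR| = 35.6 and R on the +x side, so R = (35.60, 0.000). The tangent condition forces GR to be normal to UR, so G = R + (0, -13.7) = (35.60, -13.70). Since GD ⟂ DP (tangency), |GP| = √(13.7² + 25.3²) = 28.77 regardless of where D sits on A1. So P lies on both circle(U, 54.34) and circle(G, 28.77); the below-UR intersection is P = (33.96, -42.42). D is the foot of the tangent from P: D = (23.20, -19.52).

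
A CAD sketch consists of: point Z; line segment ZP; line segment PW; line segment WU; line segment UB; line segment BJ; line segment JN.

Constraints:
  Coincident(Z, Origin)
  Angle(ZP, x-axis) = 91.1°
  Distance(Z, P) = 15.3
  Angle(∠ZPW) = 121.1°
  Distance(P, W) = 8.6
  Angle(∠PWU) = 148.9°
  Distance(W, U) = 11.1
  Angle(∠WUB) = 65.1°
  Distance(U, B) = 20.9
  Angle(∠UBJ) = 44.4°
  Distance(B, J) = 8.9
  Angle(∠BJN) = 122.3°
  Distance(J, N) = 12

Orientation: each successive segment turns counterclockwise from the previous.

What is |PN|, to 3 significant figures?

14.5

∠UBJ = 44.4° gives BJ at 71.6° from the x-axis; with |BJ| = 8.9, J = (-6.87, 9.04). ∠BJN = 122.3° gives JN at 129° from the x-axis; with |JN| = 12.0, N = (-14.5, 18.3). Then |PN| = |N − P| = 14.5.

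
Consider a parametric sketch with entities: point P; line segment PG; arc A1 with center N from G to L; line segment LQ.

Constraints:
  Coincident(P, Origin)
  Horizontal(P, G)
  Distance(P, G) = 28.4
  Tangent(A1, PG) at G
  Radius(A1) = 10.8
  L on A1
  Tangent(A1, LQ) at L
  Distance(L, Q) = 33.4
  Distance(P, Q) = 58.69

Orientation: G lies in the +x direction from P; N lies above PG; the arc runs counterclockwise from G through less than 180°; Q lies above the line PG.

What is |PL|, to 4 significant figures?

40.74

Checks: |NL| = 10.80 ✓; ∠(NL, LQ) = 90.00° ✓; |LQ| = 33.40 ✓; |PQ| = 58.69 ✓.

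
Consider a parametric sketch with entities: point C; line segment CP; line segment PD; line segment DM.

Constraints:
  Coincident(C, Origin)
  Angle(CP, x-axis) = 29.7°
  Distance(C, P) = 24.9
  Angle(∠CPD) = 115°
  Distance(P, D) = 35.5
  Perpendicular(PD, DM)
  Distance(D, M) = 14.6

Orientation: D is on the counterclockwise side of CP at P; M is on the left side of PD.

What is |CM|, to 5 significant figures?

46.708

C is at the origin; CP runs at 29.7° with length 24.9, so P = 24.9·(cos 29.7°, sin 29.7°) = (21.629, 12.337). ∠CPD = 115.0°, so PD runs at 29.7° + (180° − 115.0°) = 94.700° from the x-axis; with |PD| = 35.5, D = P + 35.5·(cos 94.700°, sin 94.700°) = (18.720, 47.718). The perpendicularity gives DM at right angles to PD; with |DM| = 14.6 on the left of PD, M = D + 14.6·(-0.99664, -0.081939) = (4.1692, 46.521). Then |CM| = |M − C| = 46.708.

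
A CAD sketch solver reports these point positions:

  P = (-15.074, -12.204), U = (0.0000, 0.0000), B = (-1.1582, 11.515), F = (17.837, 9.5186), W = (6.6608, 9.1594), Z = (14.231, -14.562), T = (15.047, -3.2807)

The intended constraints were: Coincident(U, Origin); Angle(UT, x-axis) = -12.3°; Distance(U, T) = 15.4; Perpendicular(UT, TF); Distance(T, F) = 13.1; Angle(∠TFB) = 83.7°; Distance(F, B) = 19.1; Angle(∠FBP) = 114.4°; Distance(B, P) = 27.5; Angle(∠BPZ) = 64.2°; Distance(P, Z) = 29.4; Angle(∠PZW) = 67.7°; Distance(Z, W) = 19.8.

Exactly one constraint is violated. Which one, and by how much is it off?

Distance(Z, W) = 19.8 — off by 5.10.

U = (0.00, 0.00) ✓; UT at -12.30° ✓; |UT| = 15.40 ✓; ∠(UT, TF) = 90.00° ✓; |TF| = 13.10 ✓; ∠TFB = 83.70° ✓; |FB| = 19.10 ✓; ∠FBP = 114.4° ✓; |BP| = 27.50 ✓; ∠BPZ = 64.20° ✓; |PZ| = 29.40 ✓; ∠PZW = 67.70° ✓; |ZW| = 24.90 ✗.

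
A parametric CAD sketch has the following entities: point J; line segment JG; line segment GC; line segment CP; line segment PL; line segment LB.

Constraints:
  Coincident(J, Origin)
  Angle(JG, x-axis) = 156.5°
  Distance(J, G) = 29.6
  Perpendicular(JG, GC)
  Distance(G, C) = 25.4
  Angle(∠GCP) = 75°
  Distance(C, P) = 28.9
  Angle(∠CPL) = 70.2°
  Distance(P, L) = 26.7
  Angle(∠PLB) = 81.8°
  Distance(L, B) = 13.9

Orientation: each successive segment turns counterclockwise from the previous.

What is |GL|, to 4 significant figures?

13.29

∠GCP = 75.0° gives CP at -8.500° from the x-axis; with |CP| = 28.9, P = (-8.691, -15.76). ∠CPL = 70.2° gives PL at 101.3° from the x-axis; with |PL| = 26.7, L = (-13.92, 10.42). Then |GL| = |L − G| = 13.29.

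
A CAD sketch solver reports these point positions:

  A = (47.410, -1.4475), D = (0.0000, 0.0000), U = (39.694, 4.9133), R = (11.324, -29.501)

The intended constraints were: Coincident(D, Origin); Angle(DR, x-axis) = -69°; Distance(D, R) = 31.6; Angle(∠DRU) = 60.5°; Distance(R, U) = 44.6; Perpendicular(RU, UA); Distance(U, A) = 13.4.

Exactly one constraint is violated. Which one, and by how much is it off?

Distance(U, A) = 13.4 — off by 3.40.

D = (0.00, 0.00) ✓; DR at -69.00° ✓; |DR| = 31.60 ✓; ∠DRU = 60.50° ✓; |RU| = 44.60 ✓; ∠(RU, UA) = 90.00° ✓; |UA| = 10.00 ✗.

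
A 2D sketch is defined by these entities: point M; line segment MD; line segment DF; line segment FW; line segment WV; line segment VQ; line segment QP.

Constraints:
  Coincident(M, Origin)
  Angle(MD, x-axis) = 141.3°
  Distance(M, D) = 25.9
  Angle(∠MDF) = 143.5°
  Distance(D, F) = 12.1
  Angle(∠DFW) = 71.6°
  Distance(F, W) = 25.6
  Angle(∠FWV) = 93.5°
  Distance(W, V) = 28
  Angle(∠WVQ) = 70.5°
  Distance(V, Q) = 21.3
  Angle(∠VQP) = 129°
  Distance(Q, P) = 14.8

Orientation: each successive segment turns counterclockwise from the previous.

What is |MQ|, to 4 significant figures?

18.68

M is at the origin; MD runs at 141.3° with length 25.9, so D = (-20.21, 16.19). ∠MDF = 143.5° gives DF at 177.8° from the x-axis; with |DF| = 12.1, F = (-32.30, 16.66). ∠DFW = 71.6° gives FW at -73.80° from the x-axis; with |FW| = 25.6, W = (-25.16, -7.925). ∠FWV = 93.5° gives WV at 12.70° from the x-axis; with |WV| = 28.0, V = (2.153, -1.770). ∠WVQ = 70.5° gives VQ at 122.2° from the x-axis; with |VQ| = 21.3, Q = (-9.197, 16.25). Then |MQ| = |Q − M| = 18.68.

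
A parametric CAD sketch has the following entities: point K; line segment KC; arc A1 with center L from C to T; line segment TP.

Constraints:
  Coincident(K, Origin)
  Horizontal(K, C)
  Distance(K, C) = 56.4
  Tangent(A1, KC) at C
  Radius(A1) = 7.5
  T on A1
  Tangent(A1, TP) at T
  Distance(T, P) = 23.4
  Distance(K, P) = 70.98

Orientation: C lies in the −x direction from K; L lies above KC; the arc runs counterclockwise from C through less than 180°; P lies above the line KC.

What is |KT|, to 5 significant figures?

51.677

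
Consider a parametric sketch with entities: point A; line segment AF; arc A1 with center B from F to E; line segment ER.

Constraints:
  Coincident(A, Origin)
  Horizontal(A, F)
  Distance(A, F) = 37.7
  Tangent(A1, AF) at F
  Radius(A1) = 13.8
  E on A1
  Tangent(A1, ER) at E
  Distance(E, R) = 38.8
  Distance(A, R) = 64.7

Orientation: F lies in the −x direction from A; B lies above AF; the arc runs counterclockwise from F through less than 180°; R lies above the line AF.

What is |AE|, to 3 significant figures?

29.9

A is at the origin; A and F share the same y with |AF| = 37.7 and F on the −x side, so F = (-37.7, 0.00). A1 meets AF tangentially, so BF is at right angles to AF, so B = F + (0, 13.8) = (-37.7, 13.8). Since BE ⟂ ER (tangency), |BR| = √(13.8² + 38.8²) = 41.2 regardless of where E sits on A1. So R lies on both circle(A, 64.7) and circle(B, 41.2); the above-AF intersection is R = (-34.3, 54.8). E is the foot of the tangent from R: E = (-24.4, 17.3).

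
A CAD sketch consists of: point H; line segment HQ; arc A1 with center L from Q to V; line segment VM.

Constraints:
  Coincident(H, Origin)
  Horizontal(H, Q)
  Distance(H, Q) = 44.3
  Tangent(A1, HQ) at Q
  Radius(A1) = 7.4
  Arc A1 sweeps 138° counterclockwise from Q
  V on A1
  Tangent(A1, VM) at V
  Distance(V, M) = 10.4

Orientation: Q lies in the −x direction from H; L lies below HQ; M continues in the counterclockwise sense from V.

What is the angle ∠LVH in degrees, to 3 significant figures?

33.3°

Tangency of A1 to HQ means the radius LQ is perpendicular to HQ, so L = Q + (0, -7.4) = (-44.3, -7.40). On A1, Q sits at bearing 90° from L; a 138° counterclockwise sweep puts V at bearing 228°, so V = L + 7.4·(cos 228°, sin 228°) = (-49.3, -12.9). Then cos ∠LVH = VL·VH / (|VL||VH|), giving 33.3°.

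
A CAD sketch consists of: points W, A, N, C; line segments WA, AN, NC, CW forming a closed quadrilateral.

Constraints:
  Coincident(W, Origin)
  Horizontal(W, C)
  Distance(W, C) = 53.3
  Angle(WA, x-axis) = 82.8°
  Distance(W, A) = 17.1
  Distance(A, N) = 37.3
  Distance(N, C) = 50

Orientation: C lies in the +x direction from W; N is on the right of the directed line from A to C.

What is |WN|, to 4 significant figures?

21.30

W is at the origin; W and C share the same y with |WC| = 53.3 and C in +x, so C = (53.3, 0). WA runs at 82.8° with |WA| = 17.1, so A = (2.143, 16.97). N is determined by |AN| = 37.3 and |NC| = 50.0 together: it lies at the intersection of circle(A, 37.3) and circle(C, 50.0). With |AC| = 53.90, the foot of the radical line on AC is 16.66 from A and the perpendicular offset is √(37.3² − 16.66²) = 33.37. Taking the right-of-AC solution: N = (7.455, -19.95).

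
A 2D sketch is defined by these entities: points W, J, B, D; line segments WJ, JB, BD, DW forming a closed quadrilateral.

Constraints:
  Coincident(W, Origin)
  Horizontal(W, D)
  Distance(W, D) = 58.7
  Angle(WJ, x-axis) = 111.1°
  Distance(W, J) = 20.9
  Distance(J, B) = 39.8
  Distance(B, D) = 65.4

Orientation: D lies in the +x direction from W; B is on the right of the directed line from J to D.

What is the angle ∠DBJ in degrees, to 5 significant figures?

77.853°

W is at the origin; WD is horizontal with |WD| = 58.7 and D in +x, so D = (58.7, 0). WJ runs at 111.1° with |WJ| = 20.9, so J = (-7.5239, 19.499). B is determined by |JB| = 39.8 and |BD| = 65.4 together: it lies at the intersection of circle(J, 39.8) and circle(D, 65.4). With |JD| = 69.035, the foot of the radical line on JD is 15.012 from J and the perpendicular offset is √(39.8² − 15.012²) = 36.860. Taking the right-of-JD solution: B = (-3.5344, -20.101).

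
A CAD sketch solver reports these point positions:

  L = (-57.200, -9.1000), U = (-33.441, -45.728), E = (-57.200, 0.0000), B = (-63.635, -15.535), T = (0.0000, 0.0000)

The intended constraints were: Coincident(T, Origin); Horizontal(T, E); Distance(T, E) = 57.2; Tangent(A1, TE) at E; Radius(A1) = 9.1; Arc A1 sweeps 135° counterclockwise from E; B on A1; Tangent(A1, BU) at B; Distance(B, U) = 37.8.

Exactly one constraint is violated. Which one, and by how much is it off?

Distance(B, U) = 37.8 — off by 4.90.

T = (0.00, 0.00) ✓; T.y = 0.00, E.y = 0.00 ✓; |TE| = 57.20 ✓; ∠(LE, ET) = 90.00° ✓; |LE| = 9.100 ✓; bearing(L→B) − bearing(L→E) = 135.0° ✓; |LB| = 9.100 ✓; ∠(LB, BU) = 90.00° ✓; |BU| = 42.70 ✗.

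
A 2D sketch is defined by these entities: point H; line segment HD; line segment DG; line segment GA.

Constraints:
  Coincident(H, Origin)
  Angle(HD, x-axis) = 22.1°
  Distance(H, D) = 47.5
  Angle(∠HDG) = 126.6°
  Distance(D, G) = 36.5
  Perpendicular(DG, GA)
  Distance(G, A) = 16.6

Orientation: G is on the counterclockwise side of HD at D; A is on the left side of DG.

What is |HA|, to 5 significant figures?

68.304

∠HDG = 126.6°, so DG runs at 22.1° + (180° − 126.6°) = 75.500° from the x-axis; with |DG| = 36.5, G = D + 36.5·(cos 75.500°, sin 75.500°) = (53.149, 53.208). DG ⟂ GA; with |GA| = 16.6 on the left of DG, A = G + 16.6·(-0.96815, 0.25038) = (37.078, 57.364). Then |HA| = |A − H| = 68.304.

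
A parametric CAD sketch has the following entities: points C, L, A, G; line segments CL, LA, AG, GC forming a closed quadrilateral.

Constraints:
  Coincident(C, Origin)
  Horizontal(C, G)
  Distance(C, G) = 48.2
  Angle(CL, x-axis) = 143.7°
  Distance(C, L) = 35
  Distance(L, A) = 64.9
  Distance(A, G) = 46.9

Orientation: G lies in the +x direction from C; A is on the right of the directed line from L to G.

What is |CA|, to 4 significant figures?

32.45

Checks: CL at 143.7° ✓; |LA| = 64.90 ✓; |AG| = 46.90 ✓.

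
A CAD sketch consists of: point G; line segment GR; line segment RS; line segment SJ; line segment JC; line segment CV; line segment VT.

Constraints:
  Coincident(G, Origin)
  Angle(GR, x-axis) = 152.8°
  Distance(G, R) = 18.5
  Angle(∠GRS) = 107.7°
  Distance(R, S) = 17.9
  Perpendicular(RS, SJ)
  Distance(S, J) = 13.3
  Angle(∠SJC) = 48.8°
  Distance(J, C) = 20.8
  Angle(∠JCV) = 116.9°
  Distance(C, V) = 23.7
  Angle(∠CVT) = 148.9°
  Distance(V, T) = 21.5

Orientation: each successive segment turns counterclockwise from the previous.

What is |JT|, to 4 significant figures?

52.06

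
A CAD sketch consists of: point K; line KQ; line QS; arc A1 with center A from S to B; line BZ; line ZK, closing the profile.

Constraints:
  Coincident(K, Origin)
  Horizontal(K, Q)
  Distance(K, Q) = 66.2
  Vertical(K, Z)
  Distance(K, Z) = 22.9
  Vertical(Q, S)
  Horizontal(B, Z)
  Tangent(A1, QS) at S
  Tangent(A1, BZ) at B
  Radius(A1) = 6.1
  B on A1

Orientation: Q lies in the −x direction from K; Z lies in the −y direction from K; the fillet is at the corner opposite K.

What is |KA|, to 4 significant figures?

62.40

K and Z share the same x with |KZ| = 22.9 and Z on the −y side, so Z = (0.000, -22.90). The virtual corner opposite K is at (-66.20, -22.90). Tangency of A1 to QS means the radius AS is perpendicular to QS and tangency of A1 to BZ means the radius AB is perpendicular to BZ, with radius 6.1, so the center A sits 6.1 in from both sides at A = (-60.10, -16.80). Then |KA| = |A − K| = 62.40.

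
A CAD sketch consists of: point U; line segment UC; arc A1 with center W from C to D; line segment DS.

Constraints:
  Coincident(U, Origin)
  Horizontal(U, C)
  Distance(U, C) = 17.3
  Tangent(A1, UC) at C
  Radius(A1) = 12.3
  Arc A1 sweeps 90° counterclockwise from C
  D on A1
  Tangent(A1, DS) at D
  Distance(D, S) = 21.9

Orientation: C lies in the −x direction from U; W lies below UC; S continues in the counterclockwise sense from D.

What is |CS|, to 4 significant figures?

36.34

U is at the origin; U and C share the same y with |UC| = 17.3 and C on the −x side, so C = (-17.30, 0.000). Since A1 is tangent to UC there, WC ⟂ UC, so W = C + (0, -12.3) = (-17.30, -12.30). On A1, C sits at bearing 90° from W; a 90° counterclockwise sweep puts D at bearing 180°, so D = W + 12.3·(cos 180°, sin 180°) = (-29.60, -12.30). Since A1 is tangent to DS there, WD ⟂ DS, so DS runs along (−sin 180°, cos 180°); with |DS| = 21.9, S = (-29.60, -34.20). Then |CS| = |S − C| = 36.34.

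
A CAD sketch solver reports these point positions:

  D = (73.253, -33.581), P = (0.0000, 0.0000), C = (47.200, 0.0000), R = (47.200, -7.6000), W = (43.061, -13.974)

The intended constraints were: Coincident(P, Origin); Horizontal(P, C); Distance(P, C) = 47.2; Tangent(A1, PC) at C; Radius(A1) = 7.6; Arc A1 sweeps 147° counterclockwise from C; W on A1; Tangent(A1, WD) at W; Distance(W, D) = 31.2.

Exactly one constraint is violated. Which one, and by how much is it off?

Distance(W, D) = 31.2 — off by 4.80.

P = (0.00, 0.00) ✓; P.y = 0.00, C.y = 0.00 ✓; |PC| = 47.20 ✓; ∠(RC, CP) = 90.00° ✓; |RC| = 7.600 ✓; bearing(R→W) − bearing(R→C) = 147.0° ✓; |RW| = 7.600 ✓; ∠(RW, WD) = 90.00° ✓; |WD| = 36.00 ✗.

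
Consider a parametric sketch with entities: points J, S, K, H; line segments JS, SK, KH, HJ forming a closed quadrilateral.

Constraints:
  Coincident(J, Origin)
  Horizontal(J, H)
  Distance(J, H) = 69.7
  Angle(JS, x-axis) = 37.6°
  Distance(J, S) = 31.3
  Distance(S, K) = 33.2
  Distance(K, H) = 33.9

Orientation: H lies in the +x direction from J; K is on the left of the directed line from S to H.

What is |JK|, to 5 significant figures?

63.815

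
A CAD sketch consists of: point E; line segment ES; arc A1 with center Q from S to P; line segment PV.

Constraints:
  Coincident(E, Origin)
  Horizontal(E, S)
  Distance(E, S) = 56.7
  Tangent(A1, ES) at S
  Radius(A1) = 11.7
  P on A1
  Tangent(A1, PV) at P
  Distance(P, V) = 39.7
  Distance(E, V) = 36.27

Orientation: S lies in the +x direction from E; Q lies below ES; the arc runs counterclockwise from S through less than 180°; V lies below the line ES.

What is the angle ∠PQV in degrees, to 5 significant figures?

73.579°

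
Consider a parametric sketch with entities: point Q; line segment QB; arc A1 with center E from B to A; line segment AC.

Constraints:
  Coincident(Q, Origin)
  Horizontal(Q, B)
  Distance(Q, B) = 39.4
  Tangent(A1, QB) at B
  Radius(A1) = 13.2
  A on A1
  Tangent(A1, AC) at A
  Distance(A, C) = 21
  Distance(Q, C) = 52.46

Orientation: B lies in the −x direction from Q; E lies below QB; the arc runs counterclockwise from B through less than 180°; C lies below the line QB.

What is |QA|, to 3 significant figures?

54.1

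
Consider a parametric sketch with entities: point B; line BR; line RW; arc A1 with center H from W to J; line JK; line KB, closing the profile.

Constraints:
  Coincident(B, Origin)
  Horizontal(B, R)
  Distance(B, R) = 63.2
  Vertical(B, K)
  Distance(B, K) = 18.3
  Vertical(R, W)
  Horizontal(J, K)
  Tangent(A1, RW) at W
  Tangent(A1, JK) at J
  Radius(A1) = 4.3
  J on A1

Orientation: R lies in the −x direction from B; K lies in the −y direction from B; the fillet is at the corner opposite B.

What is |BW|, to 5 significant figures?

64.732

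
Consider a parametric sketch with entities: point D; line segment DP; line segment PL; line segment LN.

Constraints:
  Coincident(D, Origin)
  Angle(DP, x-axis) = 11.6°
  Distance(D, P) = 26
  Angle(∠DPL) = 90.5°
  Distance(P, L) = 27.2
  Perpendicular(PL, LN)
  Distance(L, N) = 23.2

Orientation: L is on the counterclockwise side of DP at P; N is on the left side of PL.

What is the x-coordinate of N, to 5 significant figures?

-2.5336

D is at the origin; DP runs at 11.6° with length 26.0, so P = 26.0·(cos 11.6°, sin 11.6°) = (25.469, 5.2280). ∠DPL = 90.5°, so PL runs at 11.6° + (180° − 90.5°) = 101.10° from the x-axis; with |PL| = 27.2, L = P + 27.2·(cos 101.10°, sin 101.10°) = (20.232, 31.919). The perpendicularity gives LN at right angles to PL; with |LN| = 23.2 on the left of PL, N = L + 23.2·(-0.98129, -0.19252) = (-2.5336, 27.453). So N.x = -2.5336.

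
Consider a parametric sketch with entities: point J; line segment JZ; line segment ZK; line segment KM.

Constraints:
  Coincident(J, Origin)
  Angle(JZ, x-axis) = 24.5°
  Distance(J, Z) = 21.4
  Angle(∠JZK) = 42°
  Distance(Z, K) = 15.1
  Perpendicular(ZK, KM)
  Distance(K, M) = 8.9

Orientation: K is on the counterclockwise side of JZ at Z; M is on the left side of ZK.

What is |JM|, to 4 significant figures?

5.479

∠JZK = 42.0°, so ZK runs at 24.5° + (180° − 42.0°) = 162.5° from the x-axis; with |ZK| = 15.1, K = Z + 15.1·(cos 162.5°, sin 162.5°) = (5.072, 13.42). ZK ⟂ KM; with |KM| = 8.9 on the left of ZK, M = K + 8.9·(-0.3007, -0.9537) = (2.396, 4.927). Then |JM| = |M − J| = 5.479.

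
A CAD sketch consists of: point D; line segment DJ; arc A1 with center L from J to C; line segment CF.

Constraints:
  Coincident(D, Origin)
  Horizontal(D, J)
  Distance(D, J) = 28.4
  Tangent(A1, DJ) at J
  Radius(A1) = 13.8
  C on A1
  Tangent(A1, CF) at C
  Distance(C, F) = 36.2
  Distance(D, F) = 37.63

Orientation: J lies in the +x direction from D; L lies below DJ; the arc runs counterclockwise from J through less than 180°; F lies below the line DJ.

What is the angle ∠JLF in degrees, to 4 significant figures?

127.8°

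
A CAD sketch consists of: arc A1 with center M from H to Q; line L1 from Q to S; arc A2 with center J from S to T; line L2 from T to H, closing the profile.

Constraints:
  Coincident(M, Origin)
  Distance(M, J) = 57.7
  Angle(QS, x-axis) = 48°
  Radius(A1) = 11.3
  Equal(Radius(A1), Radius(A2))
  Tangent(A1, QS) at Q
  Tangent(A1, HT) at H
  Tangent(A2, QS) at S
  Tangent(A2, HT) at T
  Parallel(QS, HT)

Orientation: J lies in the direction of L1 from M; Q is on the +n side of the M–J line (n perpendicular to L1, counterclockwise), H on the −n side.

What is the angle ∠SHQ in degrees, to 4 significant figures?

68.61°

The slot axis is L1's direction at 48.0°, so u = (cos 48.0°, sin 48.0°) = (0.6691, 0.7431) and n = (−sin 48.0°, cos 48.0°) = (-0.7431, 0.6691). M is at the origin and J lies 57.7 along u from M, so J = 57.7·u = (38.61, 42.88). Tangency of A1 to both parallel lines with radius 11.3 puts Q and H at M ± 11.3·n: Q = (-8.398, 7.561), H = (8.398, -7.561). Equal radii place S and T the same way about J: S = J + 11.3·n = (30.21, 50.44), T = J − 11.3·n = (47.01, 35.32). Then cos ∠SHQ = HS·HQ / (|HS||HQ|), giving 68.61°.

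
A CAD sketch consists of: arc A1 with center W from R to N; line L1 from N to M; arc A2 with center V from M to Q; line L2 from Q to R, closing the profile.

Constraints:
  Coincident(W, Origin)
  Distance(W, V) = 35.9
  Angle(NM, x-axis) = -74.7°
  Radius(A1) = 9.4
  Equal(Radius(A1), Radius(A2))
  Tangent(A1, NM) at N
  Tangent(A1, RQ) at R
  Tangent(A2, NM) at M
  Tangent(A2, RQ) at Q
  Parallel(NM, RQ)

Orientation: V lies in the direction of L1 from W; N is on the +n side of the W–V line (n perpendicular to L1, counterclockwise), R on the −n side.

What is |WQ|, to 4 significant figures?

37.11

The slot axis is L1's direction at -74.7°, so u = (cos -74.7°, sin -74.7°) = (0.2639, -0.9646) and n = (−sin -74.7°, cos -74.7°) = (0.9646, 0.2639). W is at the origin and V lies 35.9 along u from W, so V = 35.9·u = (9.473, -34.63). Tangency of A1 to both parallel lines with radius 9.4 puts N and R at W ± 9.4·n: N = (9.067, 2.480), R = (-9.067, -2.480). Equal radii place M and Q the same way about V: M = V + 9.4·n = (18.54, -32.15), Q = V − 9.4·n = (0.4062, -37.11). Then |WQ| = |Q − W| = 37.11.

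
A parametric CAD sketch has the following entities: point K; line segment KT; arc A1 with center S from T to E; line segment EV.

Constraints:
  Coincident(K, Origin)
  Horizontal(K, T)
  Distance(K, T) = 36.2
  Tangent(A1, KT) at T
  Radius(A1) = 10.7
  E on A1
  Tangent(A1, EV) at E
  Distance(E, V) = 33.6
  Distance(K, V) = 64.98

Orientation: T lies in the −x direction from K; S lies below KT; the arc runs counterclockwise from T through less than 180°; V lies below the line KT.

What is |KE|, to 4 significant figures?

48.04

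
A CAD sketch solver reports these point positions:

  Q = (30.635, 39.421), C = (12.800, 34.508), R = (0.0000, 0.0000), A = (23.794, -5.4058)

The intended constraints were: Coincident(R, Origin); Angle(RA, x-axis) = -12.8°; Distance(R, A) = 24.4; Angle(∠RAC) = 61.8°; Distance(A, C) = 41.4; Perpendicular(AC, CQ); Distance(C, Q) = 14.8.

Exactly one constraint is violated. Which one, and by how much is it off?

Distance(C, Q) = 14.8 — off by 3.70.

R = (0.00, 0.00) ✓; RA at -12.80° ✓; |RA| = 24.40 ✓; ∠RAC = 61.80° ✓; |AC| = 41.40 ✓; ∠(AC, CQ) = 90.00° ✓; |CQ| = 18.50 ✗.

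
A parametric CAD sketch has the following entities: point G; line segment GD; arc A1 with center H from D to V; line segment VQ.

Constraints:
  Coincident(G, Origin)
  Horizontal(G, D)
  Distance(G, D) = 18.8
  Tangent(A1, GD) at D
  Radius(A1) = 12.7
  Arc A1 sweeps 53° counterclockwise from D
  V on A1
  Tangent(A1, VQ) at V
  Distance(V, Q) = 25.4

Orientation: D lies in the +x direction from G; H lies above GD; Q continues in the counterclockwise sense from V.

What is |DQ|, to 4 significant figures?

35.90

On A1, D sits at bearing -90° from H; a 53° counterclockwise sweep puts V at bearing -37°, so V = H + 12.7·(cos -37°, sin -37°) = (28.94, 5.057). Since A1 is tangent to VQ there, HV ⟂ VQ, so VQ runs along (−sin -37°, cos -37°); with |VQ| = 25.4, Q = (44.23, 25.34). Then |DQ| = |Q − D| = 35.90.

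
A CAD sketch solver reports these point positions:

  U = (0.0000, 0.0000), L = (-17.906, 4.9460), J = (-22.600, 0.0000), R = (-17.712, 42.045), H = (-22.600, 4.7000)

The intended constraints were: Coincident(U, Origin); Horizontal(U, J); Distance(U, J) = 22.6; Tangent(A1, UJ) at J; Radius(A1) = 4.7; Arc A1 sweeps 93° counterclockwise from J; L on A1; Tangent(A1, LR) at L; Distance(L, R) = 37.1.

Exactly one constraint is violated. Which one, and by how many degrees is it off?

Tangent(A1, LR) at L — off by 3.30°.

U = (0.00, 0.00) ✓; U.y = 0.00, J.y = 0.00 ✓; |UJ| = 22.60 ✓; ∠(HJ, JU) = 90.00° ✓; |HJ| = 4.700 ✓; bearing(H→L) − bearing(H→J) = 93.00° ✓; |HL| = 4.700 ✓; ∠(HL, LR) = 93.30° ✗; |LR| = 37.10 ✓.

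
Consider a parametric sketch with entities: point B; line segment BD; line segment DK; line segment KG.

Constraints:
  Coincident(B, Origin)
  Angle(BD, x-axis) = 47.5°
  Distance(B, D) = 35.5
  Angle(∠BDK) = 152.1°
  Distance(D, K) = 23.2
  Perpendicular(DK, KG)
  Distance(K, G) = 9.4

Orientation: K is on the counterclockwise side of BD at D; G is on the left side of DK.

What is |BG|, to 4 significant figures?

55.05

B is at the origin; BD runs at 47.5° with length 35.5, so D = 35.5·(cos 47.5°, sin 47.5°) = (23.98, 26.17). ∠BDK = 152.1°, so DK runs at 47.5° + (180° − 152.1°) = 75.40° from the x-axis; with |DK| = 23.2, K = D + 23.2·(cos 75.40°, sin 75.40°) = (29.83, 48.62). The perpendicularity gives KG at right angles to DK; with |KG| = 9.4 on the left of DK, G = K + 9.4·(-0.9677, 0.2521) = (20.73, 50.99). Then |BG| = |G − B| = 55.05.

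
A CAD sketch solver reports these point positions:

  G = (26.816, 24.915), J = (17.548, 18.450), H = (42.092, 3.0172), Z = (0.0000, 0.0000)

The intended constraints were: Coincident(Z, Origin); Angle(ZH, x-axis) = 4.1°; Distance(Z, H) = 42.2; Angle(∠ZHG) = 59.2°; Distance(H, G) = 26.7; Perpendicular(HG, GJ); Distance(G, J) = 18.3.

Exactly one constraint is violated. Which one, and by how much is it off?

Distance(G, J) = 18.3 — off by 7.00.

Z = (0.00, 0.00) ✓; ZH at 4.100° ✓; |ZH| = 42.20 ✓; ∠ZHG = 59.20° ✓; |HG| = 26.70 ✓; ∠(HG, GJ) = 90.00° ✓; |GJ| = 11.30 ✗.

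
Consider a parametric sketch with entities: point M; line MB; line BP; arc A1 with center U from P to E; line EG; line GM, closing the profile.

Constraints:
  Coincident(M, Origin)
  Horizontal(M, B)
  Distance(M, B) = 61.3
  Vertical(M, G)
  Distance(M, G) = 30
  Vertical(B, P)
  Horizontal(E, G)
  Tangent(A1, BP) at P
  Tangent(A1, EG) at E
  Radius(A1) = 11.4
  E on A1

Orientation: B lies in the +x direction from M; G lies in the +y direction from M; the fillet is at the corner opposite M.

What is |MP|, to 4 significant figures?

64.06

M is at the origin; MB is horizontal with |MB| = 61.3 and B on the +x side, so B = (61.30, 0.000). MG is vertical with |MG| = 30.0 and G on the +y side, so G = (0.000, 30.00). The virtual corner opposite M is at (61.30, 30.00). Since A1 is tangent to BP there, UP ⟂ BP and since A1 is tangent to EG there, UE ⟂ EG, with radius 11.4, so the center U sits 11.4 in from both sides at U = (49.90, 18.60). That places the tangent points at P = (61.30, 18.60) on BP and E = (49.90, 30.00) on EG. Then |MP| = |P − M| = 64.06.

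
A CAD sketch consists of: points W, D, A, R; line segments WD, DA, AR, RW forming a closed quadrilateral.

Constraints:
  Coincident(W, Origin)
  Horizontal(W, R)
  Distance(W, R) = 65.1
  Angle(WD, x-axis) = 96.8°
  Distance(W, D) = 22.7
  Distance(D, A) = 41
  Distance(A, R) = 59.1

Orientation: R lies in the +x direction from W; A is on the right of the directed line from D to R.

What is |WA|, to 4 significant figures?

18.91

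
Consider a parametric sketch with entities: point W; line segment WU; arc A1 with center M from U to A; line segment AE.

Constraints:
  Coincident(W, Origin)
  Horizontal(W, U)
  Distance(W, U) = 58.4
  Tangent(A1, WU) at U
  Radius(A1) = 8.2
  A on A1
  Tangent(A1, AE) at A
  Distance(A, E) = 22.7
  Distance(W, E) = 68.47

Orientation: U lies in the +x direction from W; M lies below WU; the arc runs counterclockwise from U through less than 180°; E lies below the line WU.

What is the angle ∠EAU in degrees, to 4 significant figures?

122.7°

W is at the origin; WU is horizontal with |WU| = 58.4 and U on the +x side, so U = (58.40, 0.000). Since A1 is tangent to WU there, MU ⟂ WU, so M = U + (0, -8.2) = (58.40, -8.200). Since MA ⟂ AE (tangency), |ME| = √(8.2² + 22.7²) = 24.14 regardless of where A sits on A1. So E lies on both circle(W, 68.47) and circle(M, 24.14); the below-WU intersection is E = (60.40, -32.25). A is the foot of the tangent from E: A = (50.94, -11.61).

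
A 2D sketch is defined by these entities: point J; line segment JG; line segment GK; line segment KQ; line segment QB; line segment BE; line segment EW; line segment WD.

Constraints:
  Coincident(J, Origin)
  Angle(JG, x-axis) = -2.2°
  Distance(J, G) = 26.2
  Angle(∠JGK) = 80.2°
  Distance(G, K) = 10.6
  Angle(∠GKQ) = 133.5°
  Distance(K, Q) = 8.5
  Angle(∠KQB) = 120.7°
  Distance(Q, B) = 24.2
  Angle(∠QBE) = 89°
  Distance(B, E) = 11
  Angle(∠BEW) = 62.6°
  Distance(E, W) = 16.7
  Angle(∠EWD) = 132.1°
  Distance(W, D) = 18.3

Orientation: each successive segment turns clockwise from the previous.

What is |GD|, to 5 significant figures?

32.869

J is at the origin; JG runs at -2.2° with length 26.2, so G = (26.181, -1.0058). ∠JGK = 80.2° gives GK at -102.00° from the x-axis; with |GK| = 10.6, K = (23.977, -11.374). ∠GKQ = 133.5° gives KQ at -148.50° from the x-axis; with |KQ| = 8.5, Q = (16.729, -15.815). ∠KQB = 120.7° gives QB at 152.20° from the x-axis; with |QB| = 24.2, B = (-4.6775, -4.5288). ∠QBE = 89.0° gives BE at 61.200° from the x-axis; with |BE| = 11.0, E = (0.62181, 5.1106). ∠BEW = 62.6° gives EW at -56.200° from the x-axis; with |EW| = 16.7, W = (9.9120, -8.7669). ∠EWD = 132.1° gives WD at -104.10° from the x-axis; with |WD| = 18.3, D = (5.4538, -26.516). Then |GD| = |D − G| = 32.869.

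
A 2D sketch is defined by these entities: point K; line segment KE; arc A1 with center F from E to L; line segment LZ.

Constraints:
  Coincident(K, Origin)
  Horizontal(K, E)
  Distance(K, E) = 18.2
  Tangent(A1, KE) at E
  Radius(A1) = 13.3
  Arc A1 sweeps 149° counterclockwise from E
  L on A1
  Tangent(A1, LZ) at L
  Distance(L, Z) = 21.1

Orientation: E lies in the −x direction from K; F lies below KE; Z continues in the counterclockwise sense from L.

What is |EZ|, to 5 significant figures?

37.300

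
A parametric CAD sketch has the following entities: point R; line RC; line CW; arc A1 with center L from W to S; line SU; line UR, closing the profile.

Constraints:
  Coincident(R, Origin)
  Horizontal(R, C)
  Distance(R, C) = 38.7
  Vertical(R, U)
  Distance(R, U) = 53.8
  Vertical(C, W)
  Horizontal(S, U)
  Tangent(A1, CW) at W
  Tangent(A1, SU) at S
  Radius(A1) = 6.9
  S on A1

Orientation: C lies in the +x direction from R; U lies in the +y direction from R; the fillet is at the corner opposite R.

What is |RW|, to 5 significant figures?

60.805

The virtual corner opposite R is at (38.700, 53.800). Since A1 is tangent to CW there, LW ⟂ CW and A1 meets SU tangentially, so LS is at right angles to SU, with radius 6.9, so the center L sits 6.9 in from both sides at L = (31.800, 46.900). That places the tangent points at W = (38.700, 46.900) on CW and S = (31.800, 53.800) on SU. Then |RW| = |W − R| = 60.805.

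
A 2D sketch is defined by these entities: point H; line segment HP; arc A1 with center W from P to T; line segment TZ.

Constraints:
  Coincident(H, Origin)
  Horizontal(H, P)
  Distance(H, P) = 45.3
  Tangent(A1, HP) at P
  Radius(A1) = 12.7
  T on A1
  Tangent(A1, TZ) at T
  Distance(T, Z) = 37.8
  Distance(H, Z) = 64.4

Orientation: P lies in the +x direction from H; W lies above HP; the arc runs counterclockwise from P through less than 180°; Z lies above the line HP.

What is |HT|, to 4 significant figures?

59.48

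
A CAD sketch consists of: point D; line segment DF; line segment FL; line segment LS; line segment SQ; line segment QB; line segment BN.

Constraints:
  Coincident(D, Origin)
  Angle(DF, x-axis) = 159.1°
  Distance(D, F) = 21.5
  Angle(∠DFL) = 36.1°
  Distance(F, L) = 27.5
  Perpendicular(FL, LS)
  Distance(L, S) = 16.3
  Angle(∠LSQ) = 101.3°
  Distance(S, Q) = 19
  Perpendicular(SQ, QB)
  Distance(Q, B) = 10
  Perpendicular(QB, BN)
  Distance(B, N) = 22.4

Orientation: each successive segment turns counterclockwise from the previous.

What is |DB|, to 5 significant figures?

10.746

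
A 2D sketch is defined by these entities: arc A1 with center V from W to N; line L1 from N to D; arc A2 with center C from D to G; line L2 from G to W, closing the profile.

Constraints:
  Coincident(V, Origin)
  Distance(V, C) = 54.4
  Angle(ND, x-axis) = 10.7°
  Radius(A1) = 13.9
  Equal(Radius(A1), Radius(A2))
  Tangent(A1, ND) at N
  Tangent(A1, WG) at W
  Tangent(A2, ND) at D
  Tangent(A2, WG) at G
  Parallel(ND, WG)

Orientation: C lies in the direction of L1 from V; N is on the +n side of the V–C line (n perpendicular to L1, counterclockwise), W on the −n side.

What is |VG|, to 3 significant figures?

56.1

The slot axis is L1's direction at 10.7°, so u = (cos 10.7°, sin 10.7°) = (0.983, 0.186) and n = (−sin 10.7°, cos 10.7°) = (-0.186, 0.983). V is at the origin and C lies 54.4 along u from V, so C = 54.4·u = (53.5, 10.1). Tangency of A1 to both parallel lines with radius 13.9 puts N and W at V ± 13.9·n: N = (-2.58, 13.7), W = (2.58, -13.7). Equal radii place D and G the same way about C: D = C + 13.9·n = (50.9, 23.8), G = C − 13.9·n = (56.0, -3.56). Then |VG| = |G − V| = 56.1.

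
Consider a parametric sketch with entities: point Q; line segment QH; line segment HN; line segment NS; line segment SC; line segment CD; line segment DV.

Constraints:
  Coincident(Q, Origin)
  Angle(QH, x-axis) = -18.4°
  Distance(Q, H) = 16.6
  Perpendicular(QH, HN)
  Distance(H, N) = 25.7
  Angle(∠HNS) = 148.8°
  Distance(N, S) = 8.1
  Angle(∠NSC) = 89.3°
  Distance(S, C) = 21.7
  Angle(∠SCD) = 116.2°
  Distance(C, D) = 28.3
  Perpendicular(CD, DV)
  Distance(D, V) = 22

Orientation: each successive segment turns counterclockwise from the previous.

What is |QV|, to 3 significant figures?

19.3

Q is at the origin; QH runs at -18.4° with length 16.6, so H = (15.8, -5.24). QH ⟂ HN, so HN runs at 71.6°; with |HN| = 25.7, N = (23.9, 19.1). ∠HNS = 148.8° gives NS at 103° from the x-axis; with |NS| = 8.1, S = (22.1, 27.0). ∠NSC = 89.3° gives SC at -167° from the x-axis; with |SC| = 21.7, C = (0.969, 22.0). ∠SCD = 116.2° gives CD at -103° from the x-axis; with |CD| = 28.3, D = (-5.25, -5.63). CD is perpendicular to DV, so DV runs at -12.7°; with |DV| = 22.0, V = (16.2, -10.5). Then |QV| = |V − Q| = 19.3.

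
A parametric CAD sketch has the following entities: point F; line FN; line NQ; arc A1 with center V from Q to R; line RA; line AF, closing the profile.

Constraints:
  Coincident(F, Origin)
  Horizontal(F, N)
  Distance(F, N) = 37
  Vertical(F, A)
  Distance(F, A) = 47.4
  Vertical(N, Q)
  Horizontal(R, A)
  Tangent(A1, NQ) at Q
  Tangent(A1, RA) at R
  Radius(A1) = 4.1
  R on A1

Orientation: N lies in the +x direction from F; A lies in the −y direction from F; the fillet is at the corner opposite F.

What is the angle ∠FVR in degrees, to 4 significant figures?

142.8°

F is at the origin; FN is horizontal with |FN| = 37.0 and N on the +x side, so N = (37.00, 0.000). F and A share the same x with |FA| = 47.4 and A on the −y side, so A = (0.000, -47.40). The virtual corner opposite F is at (37.00, -47.40). Tangency of A1 to NQ means the radius VQ is perpendicular to NQ and A1 meets RA tangentially, so VR is at right angles to RA, with radius 4.1, so the center V sits 4.1 in from both sides at V = (32.90, -43.30). That places the tangent points at Q = (37.00, -43.30) on NQ and R = (32.90, -47.40) on RA. Then cos ∠FVR = VF·VR / (|VF||VR|), giving 142.8°.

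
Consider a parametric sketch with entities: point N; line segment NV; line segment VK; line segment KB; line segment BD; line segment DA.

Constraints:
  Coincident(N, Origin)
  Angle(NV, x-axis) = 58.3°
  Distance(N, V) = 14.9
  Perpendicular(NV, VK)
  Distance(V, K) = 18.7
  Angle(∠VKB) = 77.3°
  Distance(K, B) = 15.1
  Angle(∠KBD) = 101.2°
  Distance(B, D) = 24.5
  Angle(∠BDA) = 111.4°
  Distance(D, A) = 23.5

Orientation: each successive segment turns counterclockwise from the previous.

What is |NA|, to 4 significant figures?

28.59

N is at the origin; NV runs at 58.3° with length 14.9, so V = (7.830, 12.68). NV ⟂ VK, so VK runs at 148.3°; with |VK| = 18.7, K = (-8.081, 22.50). ∠VKB = 77.3° gives KB at -109.0° from the x-axis; with |KB| = 15.1, B = (-13.00, 8.226). ∠KBD = 101.2° gives BD at -30.20° from the x-axis; with |BD| = 24.5, D = (8.178, -4.098). ∠BDA = 111.4° gives DA at 38.40° from the x-axis; with |DA| = 23.5, A = (26.59, 10.50). Then |NA| = |A − N| = 28.59.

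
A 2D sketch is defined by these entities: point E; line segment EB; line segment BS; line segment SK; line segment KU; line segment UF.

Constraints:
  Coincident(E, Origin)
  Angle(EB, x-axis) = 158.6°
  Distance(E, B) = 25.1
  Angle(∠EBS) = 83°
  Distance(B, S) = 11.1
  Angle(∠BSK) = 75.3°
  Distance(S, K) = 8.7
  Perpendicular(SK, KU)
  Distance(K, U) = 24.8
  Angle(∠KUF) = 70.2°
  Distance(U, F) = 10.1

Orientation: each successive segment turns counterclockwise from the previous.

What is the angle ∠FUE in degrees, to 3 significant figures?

107°

SK is perpendicular to KU, so KU runs at 90.3°; with |KU| = 24.8, U = (-17.6, 23.3). ∠KUF = 70.2° gives UF at -160° from the x-axis; with |UF| = 10.1, F = (-27.0, 19.8). Then cos ∠FUE = UF·UE / (|UF||UE|), giving 107°.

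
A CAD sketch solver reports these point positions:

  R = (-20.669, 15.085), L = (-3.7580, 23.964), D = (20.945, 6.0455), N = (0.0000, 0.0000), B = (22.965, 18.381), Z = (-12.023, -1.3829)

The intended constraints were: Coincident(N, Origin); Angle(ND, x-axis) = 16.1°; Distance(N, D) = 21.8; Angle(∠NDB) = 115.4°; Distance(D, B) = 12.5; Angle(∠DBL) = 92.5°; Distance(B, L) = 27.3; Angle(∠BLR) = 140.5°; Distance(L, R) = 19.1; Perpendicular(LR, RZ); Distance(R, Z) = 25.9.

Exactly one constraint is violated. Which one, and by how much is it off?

Distance(R, Z) = 25.9 — off by 7.30.

N = (0.00, 0.00) ✓; ND at 16.10° ✓; |ND| = 21.80 ✓; ∠NDB = 115.4° ✓; |DB| = 12.50 ✓; ∠DBL = 92.50° ✓; |BL| = 27.30 ✓; ∠BLR = 140.5° ✓; |LR| = 19.10 ✓; ∠(LR, RZ) = 90.00° ✓; |RZ| = 18.60 ✗.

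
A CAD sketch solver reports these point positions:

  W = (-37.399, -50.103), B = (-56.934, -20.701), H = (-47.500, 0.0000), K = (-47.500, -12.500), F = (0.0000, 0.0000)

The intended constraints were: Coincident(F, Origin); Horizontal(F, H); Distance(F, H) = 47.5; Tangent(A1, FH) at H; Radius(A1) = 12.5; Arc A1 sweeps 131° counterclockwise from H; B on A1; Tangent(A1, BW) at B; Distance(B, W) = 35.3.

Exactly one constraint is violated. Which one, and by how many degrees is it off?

Tangent(A1, BW) at B — off by 7.40°.

F = (0.00, 0.00) ✓; F.y = 0.00, H.y = 0.00 ✓; |FH| = 47.50 ✓; ∠(KH, HF) = 90.00° ✓; |KH| = 12.50 ✓; bearing(K→B) − bearing(K→H) = 131.0° ✓; |KB| = 12.50 ✓; ∠(KB, BW) = 97.40° ✗; |BW| = 35.30 ✓.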